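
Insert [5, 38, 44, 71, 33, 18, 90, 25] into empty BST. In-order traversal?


Insert 5: root
Insert 38: R from 5
Insert 44: R from 5 -> R from 38
Insert 71: R from 5 -> R from 38 -> R from 44
Insert 33: R from 5 -> L from 38
Insert 18: R from 5 -> L from 38 -> L from 33
Insert 90: R from 5 -> R from 38 -> R from 44 -> R from 71
Insert 25: R from 5 -> L from 38 -> L from 33 -> R from 18

In-order: [5, 18, 25, 33, 38, 44, 71, 90]


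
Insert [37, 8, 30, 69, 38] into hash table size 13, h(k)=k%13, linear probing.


Insert 37: h=11 -> slot 11
Insert 8: h=8 -> slot 8
Insert 30: h=4 -> slot 4
Insert 69: h=4, 1 probes -> slot 5
Insert 38: h=12 -> slot 12

Table: [None, None, None, None, 30, 69, None, None, 8, None, None, 37, 38]


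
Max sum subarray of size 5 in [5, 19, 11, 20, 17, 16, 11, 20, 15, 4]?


[0:5]: 72
[1:6]: 83
[2:7]: 75
[3:8]: 84
[4:9]: 79
[5:10]: 66

Max: 84 at [3:8]


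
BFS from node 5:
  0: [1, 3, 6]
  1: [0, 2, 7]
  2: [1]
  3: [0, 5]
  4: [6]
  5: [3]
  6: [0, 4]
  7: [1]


Visit 5, enqueue [3]
Visit 3, enqueue [0]
Visit 0, enqueue [1, 6]
Visit 1, enqueue [2, 7]
Visit 6, enqueue [4]
Visit 2, enqueue []
Visit 7, enqueue []
Visit 4, enqueue []

BFS order: [5, 3, 0, 1, 6, 2, 7, 4]


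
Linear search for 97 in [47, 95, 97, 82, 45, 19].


i=0: 47!=97
i=1: 95!=97
i=2: 97==97 found!

Found at 2, 3 comps


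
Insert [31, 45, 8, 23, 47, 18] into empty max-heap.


Insert 31: [31]
Insert 45: [45, 31]
Insert 8: [45, 31, 8]
Insert 23: [45, 31, 8, 23]
Insert 47: [47, 45, 8, 23, 31]
Insert 18: [47, 45, 18, 23, 31, 8]

Final heap: [47, 45, 18, 23, 31, 8]


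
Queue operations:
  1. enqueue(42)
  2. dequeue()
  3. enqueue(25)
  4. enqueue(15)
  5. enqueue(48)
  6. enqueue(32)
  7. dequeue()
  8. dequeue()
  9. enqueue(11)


enqueue(42) -> [42]
dequeue()->42, []
enqueue(25) -> [25]
enqueue(15) -> [25, 15]
enqueue(48) -> [25, 15, 48]
enqueue(32) -> [25, 15, 48, 32]
dequeue()->25, [15, 48, 32]
dequeue()->15, [48, 32]
enqueue(11) -> [48, 32, 11]

Final queue: [48, 32, 11]


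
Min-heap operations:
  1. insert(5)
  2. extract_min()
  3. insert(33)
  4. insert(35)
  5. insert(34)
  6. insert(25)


insert(5) -> [5]
extract_min()->5, []
insert(33) -> [33]
insert(35) -> [33, 35]
insert(34) -> [33, 35, 34]
insert(25) -> [25, 33, 34, 35]

Final heap: [25, 33, 34, 35]


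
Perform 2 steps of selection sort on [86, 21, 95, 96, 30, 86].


Initial: [86, 21, 95, 96, 30, 86]
Step 1: min=21 at 1
  Swap: [21, 86, 95, 96, 30, 86]
Step 2: min=30 at 4
  Swap: [21, 30, 95, 96, 86, 86]

After 2 steps: [21, 30, 95, 96, 86, 86]


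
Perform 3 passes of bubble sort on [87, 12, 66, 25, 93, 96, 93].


Initial: [87, 12, 66, 25, 93, 96, 93]
Pass 1: [12, 66, 25, 87, 93, 93, 96] (4 swaps)
Pass 2: [12, 25, 66, 87, 93, 93, 96] (1 swaps)
Pass 3: [12, 25, 66, 87, 93, 93, 96] (0 swaps)

After 3 passes: [12, 25, 66, 87, 93, 93, 96]


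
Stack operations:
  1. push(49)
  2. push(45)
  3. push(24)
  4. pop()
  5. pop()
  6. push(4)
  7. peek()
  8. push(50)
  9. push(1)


push(49) -> [49]
push(45) -> [49, 45]
push(24) -> [49, 45, 24]
pop()->24, [49, 45]
pop()->45, [49]
push(4) -> [49, 4]
peek()->4
push(50) -> [49, 4, 50]
push(1) -> [49, 4, 50, 1]

Final stack: [49, 4, 50, 1]


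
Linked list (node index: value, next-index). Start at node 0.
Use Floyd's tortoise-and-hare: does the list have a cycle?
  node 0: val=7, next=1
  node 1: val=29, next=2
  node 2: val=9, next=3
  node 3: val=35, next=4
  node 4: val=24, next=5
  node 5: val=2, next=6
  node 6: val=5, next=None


Floyd's tortoise (slow, +1) and hare (fast, +2):
  init: slow=0, fast=0
  step 1: slow=1, fast=2
  step 2: slow=2, fast=4
  step 3: slow=3, fast=6
  step 4: fast -> None, no cycle

Cycle: no


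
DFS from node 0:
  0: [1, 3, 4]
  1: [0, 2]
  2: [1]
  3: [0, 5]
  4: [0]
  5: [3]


Visit 0, push [4, 3, 1]
Visit 1, push [2]
Visit 2, push []
Visit 3, push [5]
Visit 5, push []
Visit 4, push []

DFS order: [0, 1, 2, 3, 5, 4]


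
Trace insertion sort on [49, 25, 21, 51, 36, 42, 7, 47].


Initial: [49, 25, 21, 51, 36, 42, 7, 47]
Insert 25: [25, 49, 21, 51, 36, 42, 7, 47]
Insert 21: [21, 25, 49, 51, 36, 42, 7, 47]
Insert 51: [21, 25, 49, 51, 36, 42, 7, 47]
Insert 36: [21, 25, 36, 49, 51, 42, 7, 47]
Insert 42: [21, 25, 36, 42, 49, 51, 7, 47]
Insert 7: [7, 21, 25, 36, 42, 49, 51, 47]
Insert 47: [7, 21, 25, 36, 42, 47, 49, 51]

Sorted: [7, 21, 25, 36, 42, 47, 49, 51]


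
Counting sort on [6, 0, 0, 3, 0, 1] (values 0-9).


Input: [6, 0, 0, 3, 0, 1]
Counts: [3, 1, 0, 1, 0, 0, 1, 0, 0, 0]

Sorted: [0, 0, 0, 1, 3, 6]


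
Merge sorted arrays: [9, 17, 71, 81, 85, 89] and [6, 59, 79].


Take 6 from B
Take 9 from A
Take 17 from A
Take 59 from B
Take 71 from A
Take 79 from B

Merged: [6, 9, 17, 59, 71, 79, 81, 85, 89]


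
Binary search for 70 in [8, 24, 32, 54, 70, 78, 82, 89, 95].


Step 1: lo=0, hi=8, mid=4, val=70

Found at index 4


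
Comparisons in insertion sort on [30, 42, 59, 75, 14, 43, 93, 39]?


Algorithm: insertion sort
Input: [30, 42, 59, 75, 14, 43, 93, 39]
Sorted: [14, 30, 39, 42, 43, 59, 75, 93]

17


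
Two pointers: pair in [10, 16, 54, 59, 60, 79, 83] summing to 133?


lo=0(10)+hi=6(83)=93
lo=1(16)+hi=6(83)=99
lo=2(54)+hi=6(83)=137
lo=2(54)+hi=5(79)=133

Yes: 54+79=133


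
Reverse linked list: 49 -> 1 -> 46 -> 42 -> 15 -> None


Step 1: curr=49, set curr.next=prev(None) | reversed so far: 49
Step 2: curr=1, set curr.next=prev(49) | reversed so far: 1 -> 49
Step 3: curr=46, set curr.next=prev(1) | reversed so far: 46 -> 1 -> 49
Step 4: curr=42, set curr.next=prev(46) | reversed so far: 42 -> 46 -> 1 -> 49
Step 5: curr=15, set curr.next=prev(42) | reversed so far: 15 -> 42 -> 46 -> 1 -> 49

15 -> 42 -> 46 -> 1 -> 49 -> None


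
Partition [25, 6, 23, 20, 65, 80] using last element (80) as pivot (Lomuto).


Pivot: 80
  25 <= 80: advance i (no swap)
  6 <= 80: advance i (no swap)
  23 <= 80: advance i (no swap)
  20 <= 80: advance i (no swap)
  65 <= 80: advance i (no swap)
Place pivot at 5: [25, 6, 23, 20, 65, 80]

Partitioned: [25, 6, 23, 20, 65, 80]


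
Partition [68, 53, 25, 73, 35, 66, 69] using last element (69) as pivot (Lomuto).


Pivot: 69
  68 <= 69: advance i (no swap)
  53 <= 69: advance i (no swap)
  25 <= 69: advance i (no swap)
  35 <= 69: swap -> [68, 53, 25, 35, 73, 66, 69]
  66 <= 69: swap -> [68, 53, 25, 35, 66, 73, 69]
Place pivot at 5: [68, 53, 25, 35, 66, 69, 73]

Partitioned: [68, 53, 25, 35, 66, 69, 73]


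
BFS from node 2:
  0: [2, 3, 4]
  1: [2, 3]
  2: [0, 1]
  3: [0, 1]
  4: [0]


Visit 2, enqueue [0, 1]
Visit 0, enqueue [3, 4]
Visit 1, enqueue []
Visit 3, enqueue []
Visit 4, enqueue []

BFS order: [2, 0, 1, 3, 4]


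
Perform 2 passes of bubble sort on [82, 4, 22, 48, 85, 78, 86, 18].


Initial: [82, 4, 22, 48, 85, 78, 86, 18]
Pass 1: [4, 22, 48, 82, 78, 85, 18, 86] (5 swaps)
Pass 2: [4, 22, 48, 78, 82, 18, 85, 86] (2 swaps)

After 2 passes: [4, 22, 48, 78, 82, 18, 85, 86]


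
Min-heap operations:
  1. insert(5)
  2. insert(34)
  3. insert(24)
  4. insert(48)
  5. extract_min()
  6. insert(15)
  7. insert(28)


insert(5) -> [5]
insert(34) -> [5, 34]
insert(24) -> [5, 34, 24]
insert(48) -> [5, 34, 24, 48]
extract_min()->5, [24, 34, 48]
insert(15) -> [15, 24, 48, 34]
insert(28) -> [15, 24, 48, 34, 28]

Final heap: [15, 24, 48, 34, 28]


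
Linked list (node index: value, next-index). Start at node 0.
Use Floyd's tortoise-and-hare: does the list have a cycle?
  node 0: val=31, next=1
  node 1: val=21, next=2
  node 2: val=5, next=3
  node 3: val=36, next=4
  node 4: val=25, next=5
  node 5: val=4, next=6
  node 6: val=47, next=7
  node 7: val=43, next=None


Floyd's tortoise (slow, +1) and hare (fast, +2):
  init: slow=0, fast=0
  step 1: slow=1, fast=2
  step 2: slow=2, fast=4
  step 3: slow=3, fast=6
  step 4: fast 6->7->None, no cycle

Cycle: no


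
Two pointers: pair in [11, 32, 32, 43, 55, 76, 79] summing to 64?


lo=0(11)+hi=6(79)=90
lo=0(11)+hi=5(76)=87
lo=0(11)+hi=4(55)=66
lo=0(11)+hi=3(43)=54
lo=1(32)+hi=3(43)=75
lo=1(32)+hi=2(32)=64

Yes: 32+32=64


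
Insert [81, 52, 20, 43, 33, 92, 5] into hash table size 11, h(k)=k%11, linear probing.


Insert 81: h=4 -> slot 4
Insert 52: h=8 -> slot 8
Insert 20: h=9 -> slot 9
Insert 43: h=10 -> slot 10
Insert 33: h=0 -> slot 0
Insert 92: h=4, 1 probes -> slot 5
Insert 5: h=5, 1 probes -> slot 6

Table: [33, None, None, None, 81, 92, 5, None, 52, 20, 43]


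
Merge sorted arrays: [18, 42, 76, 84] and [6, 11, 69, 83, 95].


Take 6 from B
Take 11 from B
Take 18 from A
Take 42 from A
Take 69 from B
Take 76 from A
Take 83 from B
Take 84 from A

Merged: [6, 11, 18, 42, 69, 76, 83, 84, 95]


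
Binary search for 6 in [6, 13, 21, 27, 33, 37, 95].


Step 1: lo=0, hi=6, mid=3, val=27
Step 2: lo=0, hi=2, mid=1, val=13
Step 3: lo=0, hi=0, mid=0, val=6

Found at index 0


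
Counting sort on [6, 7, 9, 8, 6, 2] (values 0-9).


Input: [6, 7, 9, 8, 6, 2]
Counts: [0, 0, 1, 0, 0, 0, 2, 1, 1, 1]

Sorted: [2, 6, 6, 7, 8, 9]


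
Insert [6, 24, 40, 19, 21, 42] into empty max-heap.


Insert 6: [6]
Insert 24: [24, 6]
Insert 40: [40, 6, 24]
Insert 19: [40, 19, 24, 6]
Insert 21: [40, 21, 24, 6, 19]
Insert 42: [42, 21, 40, 6, 19, 24]

Final heap: [42, 21, 40, 6, 19, 24]


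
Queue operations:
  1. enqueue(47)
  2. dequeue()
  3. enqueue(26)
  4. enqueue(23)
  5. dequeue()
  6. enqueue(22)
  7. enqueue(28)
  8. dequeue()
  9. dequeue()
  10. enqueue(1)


enqueue(47) -> [47]
dequeue()->47, []
enqueue(26) -> [26]
enqueue(23) -> [26, 23]
dequeue()->26, [23]
enqueue(22) -> [23, 22]
enqueue(28) -> [23, 22, 28]
dequeue()->23, [22, 28]
dequeue()->22, [28]
enqueue(1) -> [28, 1]

Final queue: [28, 1]


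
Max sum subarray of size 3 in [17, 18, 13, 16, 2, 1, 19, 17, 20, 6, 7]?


[0:3]: 48
[1:4]: 47
[2:5]: 31
[3:6]: 19
[4:7]: 22
[5:8]: 37
[6:9]: 56
[7:10]: 43
[8:11]: 33

Max: 56 at [6:9]


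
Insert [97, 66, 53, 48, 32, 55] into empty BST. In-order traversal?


Insert 97: root
Insert 66: L from 97
Insert 53: L from 97 -> L from 66
Insert 48: L from 97 -> L from 66 -> L from 53
Insert 32: L from 97 -> L from 66 -> L from 53 -> L from 48
Insert 55: L from 97 -> L from 66 -> R from 53

In-order: [32, 48, 53, 55, 66, 97]


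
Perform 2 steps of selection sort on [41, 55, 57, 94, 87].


Initial: [41, 55, 57, 94, 87]
Step 1: min=41 at 0
  Swap: [41, 55, 57, 94, 87]
Step 2: min=55 at 1
  Swap: [41, 55, 57, 94, 87]

After 2 steps: [41, 55, 57, 94, 87]


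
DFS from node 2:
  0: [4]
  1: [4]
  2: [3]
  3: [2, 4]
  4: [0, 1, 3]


Visit 2, push [3]
Visit 3, push [4]
Visit 4, push [1, 0]
Visit 0, push []
Visit 1, push []

DFS order: [2, 3, 4, 0, 1]


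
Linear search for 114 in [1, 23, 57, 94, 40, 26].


i=0: 1!=114
i=1: 23!=114
i=2: 57!=114
i=3: 94!=114
i=4: 40!=114
i=5: 26!=114

Not found, 6 comps


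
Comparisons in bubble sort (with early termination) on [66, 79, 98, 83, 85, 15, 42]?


Algorithm: bubble sort (with early termination)
Input: [66, 79, 98, 83, 85, 15, 42]
Sorted: [15, 42, 66, 79, 83, 85, 98]

21


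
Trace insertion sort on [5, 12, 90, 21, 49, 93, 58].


Initial: [5, 12, 90, 21, 49, 93, 58]
Insert 12: [5, 12, 90, 21, 49, 93, 58]
Insert 90: [5, 12, 90, 21, 49, 93, 58]
Insert 21: [5, 12, 21, 90, 49, 93, 58]
Insert 49: [5, 12, 21, 49, 90, 93, 58]
Insert 93: [5, 12, 21, 49, 90, 93, 58]
Insert 58: [5, 12, 21, 49, 58, 90, 93]

Sorted: [5, 12, 21, 49, 58, 90, 93]


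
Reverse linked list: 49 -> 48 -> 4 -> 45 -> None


Step 1: curr=49, set curr.next=prev(None) | reversed so far: 49
Step 2: curr=48, set curr.next=prev(49) | reversed so far: 48 -> 49
Step 3: curr=4, set curr.next=prev(48) | reversed so far: 4 -> 48 -> 49
Step 4: curr=45, set curr.next=prev(4) | reversed so far: 45 -> 4 -> 48 -> 49

45 -> 4 -> 48 -> 49 -> None


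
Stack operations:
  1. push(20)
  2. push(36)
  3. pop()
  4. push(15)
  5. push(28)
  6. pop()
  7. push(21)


push(20) -> [20]
push(36) -> [20, 36]
pop()->36, [20]
push(15) -> [20, 15]
push(28) -> [20, 15, 28]
pop()->28, [20, 15]
push(21) -> [20, 15, 21]

Final stack: [20, 15, 21]


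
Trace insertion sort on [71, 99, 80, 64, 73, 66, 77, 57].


Initial: [71, 99, 80, 64, 73, 66, 77, 57]
Insert 99: [71, 99, 80, 64, 73, 66, 77, 57]
Insert 80: [71, 80, 99, 64, 73, 66, 77, 57]
Insert 64: [64, 71, 80, 99, 73, 66, 77, 57]
Insert 73: [64, 71, 73, 80, 99, 66, 77, 57]
Insert 66: [64, 66, 71, 73, 80, 99, 77, 57]
Insert 77: [64, 66, 71, 73, 77, 80, 99, 57]
Insert 57: [57, 64, 66, 71, 73, 77, 80, 99]

Sorted: [57, 64, 66, 71, 73, 77, 80, 99]


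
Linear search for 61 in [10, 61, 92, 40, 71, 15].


i=0: 10!=61
i=1: 61==61 found!

Found at 1, 2 comps


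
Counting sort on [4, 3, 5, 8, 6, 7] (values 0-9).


Input: [4, 3, 5, 8, 6, 7]
Counts: [0, 0, 0, 1, 1, 1, 1, 1, 1, 0]

Sorted: [3, 4, 5, 6, 7, 8]


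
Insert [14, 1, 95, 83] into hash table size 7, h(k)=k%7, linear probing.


Insert 14: h=0 -> slot 0
Insert 1: h=1 -> slot 1
Insert 95: h=4 -> slot 4
Insert 83: h=6 -> slot 6

Table: [14, 1, None, None, 95, None, 83]


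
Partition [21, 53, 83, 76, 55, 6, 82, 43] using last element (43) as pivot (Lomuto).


Pivot: 43
  21 <= 43: advance i (no swap)
  6 <= 43: swap -> [21, 6, 83, 76, 55, 53, 82, 43]
Place pivot at 2: [21, 6, 43, 76, 55, 53, 82, 83]

Partitioned: [21, 6, 43, 76, 55, 53, 82, 83]


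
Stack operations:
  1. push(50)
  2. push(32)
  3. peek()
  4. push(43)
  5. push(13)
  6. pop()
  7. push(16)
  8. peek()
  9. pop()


push(50) -> [50]
push(32) -> [50, 32]
peek()->32
push(43) -> [50, 32, 43]
push(13) -> [50, 32, 43, 13]
pop()->13, [50, 32, 43]
push(16) -> [50, 32, 43, 16]
peek()->16
pop()->16, [50, 32, 43]

Final stack: [50, 32, 43]


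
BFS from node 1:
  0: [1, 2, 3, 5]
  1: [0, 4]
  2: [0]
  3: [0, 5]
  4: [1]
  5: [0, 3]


Visit 1, enqueue [0, 4]
Visit 0, enqueue [2, 3, 5]
Visit 4, enqueue []
Visit 2, enqueue []
Visit 3, enqueue []
Visit 5, enqueue []

BFS order: [1, 0, 4, 2, 3, 5]


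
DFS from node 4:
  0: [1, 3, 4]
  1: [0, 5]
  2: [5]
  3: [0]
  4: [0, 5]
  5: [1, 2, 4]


Visit 4, push [5, 0]
Visit 0, push [3, 1]
Visit 1, push [5]
Visit 5, push [2]
Visit 2, push []
Visit 3, push []

DFS order: [4, 0, 1, 5, 2, 3]


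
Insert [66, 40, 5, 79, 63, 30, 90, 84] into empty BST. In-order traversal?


Insert 66: root
Insert 40: L from 66
Insert 5: L from 66 -> L from 40
Insert 79: R from 66
Insert 63: L from 66 -> R from 40
Insert 30: L from 66 -> L from 40 -> R from 5
Insert 90: R from 66 -> R from 79
Insert 84: R from 66 -> R from 79 -> L from 90

In-order: [5, 30, 40, 63, 66, 79, 84, 90]


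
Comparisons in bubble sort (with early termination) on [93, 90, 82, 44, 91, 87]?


Algorithm: bubble sort (with early termination)
Input: [93, 90, 82, 44, 91, 87]
Sorted: [44, 82, 87, 90, 91, 93]

14


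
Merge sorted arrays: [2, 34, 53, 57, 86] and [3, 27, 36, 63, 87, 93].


Take 2 from A
Take 3 from B
Take 27 from B
Take 34 from A
Take 36 from B
Take 53 from A
Take 57 from A
Take 63 from B
Take 86 from A

Merged: [2, 3, 27, 34, 36, 53, 57, 63, 86, 87, 93]


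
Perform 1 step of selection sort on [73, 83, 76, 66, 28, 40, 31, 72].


Initial: [73, 83, 76, 66, 28, 40, 31, 72]
Step 1: min=28 at 4
  Swap: [28, 83, 76, 66, 73, 40, 31, 72]

After 1 step: [28, 83, 76, 66, 73, 40, 31, 72]


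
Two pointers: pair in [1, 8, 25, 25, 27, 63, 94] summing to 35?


lo=0(1)+hi=6(94)=95
lo=0(1)+hi=5(63)=64
lo=0(1)+hi=4(27)=28
lo=1(8)+hi=4(27)=35

Yes: 8+27=35


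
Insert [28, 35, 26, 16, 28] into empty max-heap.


Insert 28: [28]
Insert 35: [35, 28]
Insert 26: [35, 28, 26]
Insert 16: [35, 28, 26, 16]
Insert 28: [35, 28, 26, 16, 28]

Final heap: [35, 28, 26, 16, 28]


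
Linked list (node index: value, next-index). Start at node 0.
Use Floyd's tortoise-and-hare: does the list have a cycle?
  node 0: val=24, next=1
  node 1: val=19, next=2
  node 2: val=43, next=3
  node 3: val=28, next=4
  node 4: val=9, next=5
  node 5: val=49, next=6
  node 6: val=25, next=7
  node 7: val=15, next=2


Floyd's tortoise (slow, +1) and hare (fast, +2):
  init: slow=0, fast=0
  step 1: slow=1, fast=2
  step 2: slow=2, fast=4
  step 3: slow=3, fast=6
  step 4: slow=4, fast=2
  step 5: slow=5, fast=4
  step 6: slow=6, fast=6
  slow == fast at node 6: cycle detected

Cycle: yes


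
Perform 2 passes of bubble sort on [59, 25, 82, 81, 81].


Initial: [59, 25, 82, 81, 81]
Pass 1: [25, 59, 81, 81, 82] (3 swaps)
Pass 2: [25, 59, 81, 81, 82] (0 swaps)

After 2 passes: [25, 59, 81, 81, 82]


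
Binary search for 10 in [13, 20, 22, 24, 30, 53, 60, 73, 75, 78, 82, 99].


Step 1: lo=0, hi=11, mid=5, val=53
Step 2: lo=0, hi=4, mid=2, val=22
Step 3: lo=0, hi=1, mid=0, val=13

Not found


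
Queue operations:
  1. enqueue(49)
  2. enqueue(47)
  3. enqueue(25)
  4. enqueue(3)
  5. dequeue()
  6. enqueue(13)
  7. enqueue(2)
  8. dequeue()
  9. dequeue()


enqueue(49) -> [49]
enqueue(47) -> [49, 47]
enqueue(25) -> [49, 47, 25]
enqueue(3) -> [49, 47, 25, 3]
dequeue()->49, [47, 25, 3]
enqueue(13) -> [47, 25, 3, 13]
enqueue(2) -> [47, 25, 3, 13, 2]
dequeue()->47, [25, 3, 13, 2]
dequeue()->25, [3, 13, 2]

Final queue: [3, 13, 2]


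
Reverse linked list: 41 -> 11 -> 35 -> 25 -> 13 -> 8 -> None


Step 1: curr=41, set curr.next=prev(None) | reversed so far: 41
Step 2: curr=11, set curr.next=prev(41) | reversed so far: 11 -> 41
Step 3: curr=35, set curr.next=prev(11) | reversed so far: 35 -> 11 -> 41
Step 4: curr=25, set curr.next=prev(35) | reversed so far: 25 -> 35 -> 11 -> 41
Step 5: curr=13, set curr.next=prev(25) | reversed so far: 13 -> 25 -> 35 -> 11 -> 41
Step 6: curr=8, set curr.next=prev(13) | reversed so far: 8 -> 13 -> 25 -> 35 -> 11 -> 41

8 -> 13 -> 25 -> 35 -> 11 -> 41 -> None


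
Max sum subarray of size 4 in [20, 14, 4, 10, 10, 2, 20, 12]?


[0:4]: 48
[1:5]: 38
[2:6]: 26
[3:7]: 42
[4:8]: 44

Max: 48 at [0:4]


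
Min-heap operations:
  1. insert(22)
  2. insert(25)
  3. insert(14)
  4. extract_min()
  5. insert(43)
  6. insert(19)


insert(22) -> [22]
insert(25) -> [22, 25]
insert(14) -> [14, 25, 22]
extract_min()->14, [22, 25]
insert(43) -> [22, 25, 43]
insert(19) -> [19, 22, 43, 25]

Final heap: [19, 22, 43, 25]


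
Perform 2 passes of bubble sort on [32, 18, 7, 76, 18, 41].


Initial: [32, 18, 7, 76, 18, 41]
Pass 1: [18, 7, 32, 18, 41, 76] (4 swaps)
Pass 2: [7, 18, 18, 32, 41, 76] (2 swaps)

After 2 passes: [7, 18, 18, 32, 41, 76]


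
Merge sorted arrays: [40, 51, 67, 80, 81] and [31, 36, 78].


Take 31 from B
Take 36 from B
Take 40 from A
Take 51 from A
Take 67 from A
Take 78 from B

Merged: [31, 36, 40, 51, 67, 78, 80, 81]


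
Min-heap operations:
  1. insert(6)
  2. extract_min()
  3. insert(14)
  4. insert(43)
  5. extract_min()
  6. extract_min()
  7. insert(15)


insert(6) -> [6]
extract_min()->6, []
insert(14) -> [14]
insert(43) -> [14, 43]
extract_min()->14, [43]
extract_min()->43, []
insert(15) -> [15]

Final heap: [15]


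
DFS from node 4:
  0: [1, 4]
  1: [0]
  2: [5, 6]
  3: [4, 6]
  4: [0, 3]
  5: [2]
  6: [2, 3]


Visit 4, push [3, 0]
Visit 0, push [1]
Visit 1, push []
Visit 3, push [6]
Visit 6, push [2]
Visit 2, push [5]
Visit 5, push []

DFS order: [4, 0, 1, 3, 6, 2, 5]


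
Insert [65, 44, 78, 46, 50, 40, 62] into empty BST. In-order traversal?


Insert 65: root
Insert 44: L from 65
Insert 78: R from 65
Insert 46: L from 65 -> R from 44
Insert 50: L from 65 -> R from 44 -> R from 46
Insert 40: L from 65 -> L from 44
Insert 62: L from 65 -> R from 44 -> R from 46 -> R from 50

In-order: [40, 44, 46, 50, 62, 65, 78]


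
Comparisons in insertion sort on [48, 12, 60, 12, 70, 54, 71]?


Algorithm: insertion sort
Input: [48, 12, 60, 12, 70, 54, 71]
Sorted: [12, 12, 48, 54, 60, 70, 71]

10


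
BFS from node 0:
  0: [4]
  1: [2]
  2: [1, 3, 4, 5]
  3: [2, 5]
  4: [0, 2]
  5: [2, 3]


Visit 0, enqueue [4]
Visit 4, enqueue [2]
Visit 2, enqueue [1, 3, 5]
Visit 1, enqueue []
Visit 3, enqueue []
Visit 5, enqueue []

BFS order: [0, 4, 2, 1, 3, 5]


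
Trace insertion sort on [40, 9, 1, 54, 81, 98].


Initial: [40, 9, 1, 54, 81, 98]
Insert 9: [9, 40, 1, 54, 81, 98]
Insert 1: [1, 9, 40, 54, 81, 98]
Insert 54: [1, 9, 40, 54, 81, 98]
Insert 81: [1, 9, 40, 54, 81, 98]
Insert 98: [1, 9, 40, 54, 81, 98]

Sorted: [1, 9, 40, 54, 81, 98]


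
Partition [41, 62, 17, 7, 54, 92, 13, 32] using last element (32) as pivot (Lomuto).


Pivot: 32
  17 <= 32: swap -> [17, 62, 41, 7, 54, 92, 13, 32]
  7 <= 32: swap -> [17, 7, 41, 62, 54, 92, 13, 32]
  13 <= 32: swap -> [17, 7, 13, 62, 54, 92, 41, 32]
Place pivot at 3: [17, 7, 13, 32, 54, 92, 41, 62]

Partitioned: [17, 7, 13, 32, 54, 92, 41, 62]


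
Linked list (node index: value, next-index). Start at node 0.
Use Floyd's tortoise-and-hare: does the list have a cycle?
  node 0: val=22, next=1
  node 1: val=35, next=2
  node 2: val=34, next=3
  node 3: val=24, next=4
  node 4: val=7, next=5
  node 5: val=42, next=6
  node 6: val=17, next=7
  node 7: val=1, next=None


Floyd's tortoise (slow, +1) and hare (fast, +2):
  init: slow=0, fast=0
  step 1: slow=1, fast=2
  step 2: slow=2, fast=4
  step 3: slow=3, fast=6
  step 4: fast 6->7->None, no cycle

Cycle: no


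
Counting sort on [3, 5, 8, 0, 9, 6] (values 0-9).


Input: [3, 5, 8, 0, 9, 6]
Counts: [1, 0, 0, 1, 0, 1, 1, 0, 1, 1]

Sorted: [0, 3, 5, 6, 8, 9]


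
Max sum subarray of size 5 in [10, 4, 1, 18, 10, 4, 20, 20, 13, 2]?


[0:5]: 43
[1:6]: 37
[2:7]: 53
[3:8]: 72
[4:9]: 67
[5:10]: 59

Max: 72 at [3:8]


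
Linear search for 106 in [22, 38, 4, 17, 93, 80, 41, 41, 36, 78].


i=0: 22!=106
i=1: 38!=106
i=2: 4!=106
i=3: 17!=106
i=4: 93!=106
i=5: 80!=106
i=6: 41!=106
i=7: 41!=106
i=8: 36!=106
i=9: 78!=106

Not found, 10 comps


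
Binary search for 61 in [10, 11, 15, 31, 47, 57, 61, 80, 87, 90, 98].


Step 1: lo=0, hi=10, mid=5, val=57
Step 2: lo=6, hi=10, mid=8, val=87
Step 3: lo=6, hi=7, mid=6, val=61

Found at index 6


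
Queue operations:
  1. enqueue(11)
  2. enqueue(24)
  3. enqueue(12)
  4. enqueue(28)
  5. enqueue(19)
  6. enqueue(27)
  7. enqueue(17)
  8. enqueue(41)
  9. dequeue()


enqueue(11) -> [11]
enqueue(24) -> [11, 24]
enqueue(12) -> [11, 24, 12]
enqueue(28) -> [11, 24, 12, 28]
enqueue(19) -> [11, 24, 12, 28, 19]
enqueue(27) -> [11, 24, 12, 28, 19, 27]
enqueue(17) -> [11, 24, 12, 28, 19, 27, 17]
enqueue(41) -> [11, 24, 12, 28, 19, 27, 17, 41]
dequeue()->11, [24, 12, 28, 19, 27, 17, 41]

Final queue: [24, 12, 28, 19, 27, 17, 41]


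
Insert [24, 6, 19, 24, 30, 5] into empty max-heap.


Insert 24: [24]
Insert 6: [24, 6]
Insert 19: [24, 6, 19]
Insert 24: [24, 24, 19, 6]
Insert 30: [30, 24, 19, 6, 24]
Insert 5: [30, 24, 19, 6, 24, 5]

Final heap: [30, 24, 19, 6, 24, 5]


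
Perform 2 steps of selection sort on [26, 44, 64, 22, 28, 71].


Initial: [26, 44, 64, 22, 28, 71]
Step 1: min=22 at 3
  Swap: [22, 44, 64, 26, 28, 71]
Step 2: min=26 at 3
  Swap: [22, 26, 64, 44, 28, 71]

After 2 steps: [22, 26, 64, 44, 28, 71]


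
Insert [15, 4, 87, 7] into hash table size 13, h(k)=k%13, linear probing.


Insert 15: h=2 -> slot 2
Insert 4: h=4 -> slot 4
Insert 87: h=9 -> slot 9
Insert 7: h=7 -> slot 7

Table: [None, None, 15, None, 4, None, None, 7, None, 87, None, None, None]


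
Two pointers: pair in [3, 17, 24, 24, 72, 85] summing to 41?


lo=0(3)+hi=5(85)=88
lo=0(3)+hi=4(72)=75
lo=0(3)+hi=3(24)=27
lo=1(17)+hi=3(24)=41

Yes: 17+24=41


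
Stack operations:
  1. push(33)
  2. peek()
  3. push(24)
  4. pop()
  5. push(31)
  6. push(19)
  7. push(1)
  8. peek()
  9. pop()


push(33) -> [33]
peek()->33
push(24) -> [33, 24]
pop()->24, [33]
push(31) -> [33, 31]
push(19) -> [33, 31, 19]
push(1) -> [33, 31, 19, 1]
peek()->1
pop()->1, [33, 31, 19]

Final stack: [33, 31, 19]


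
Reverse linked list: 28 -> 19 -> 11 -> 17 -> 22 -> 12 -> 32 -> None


Step 1: curr=28, set curr.next=prev(None) | reversed so far: 28
Step 2: curr=19, set curr.next=prev(28) | reversed so far: 19 -> 28
Step 3: curr=11, set curr.next=prev(19) | reversed so far: 11 -> 19 -> 28
Step 4: curr=17, set curr.next=prev(11) | reversed so far: 17 -> 11 -> 19 -> 28
Step 5: curr=22, set curr.next=prev(17) | reversed so far: 22 -> 17 -> 11 -> 19 -> 28
Step 6: curr=12, set curr.next=prev(22) | reversed so far: 12 -> 22 -> 17 -> 11 -> 19 -> 28
Step 7: curr=32, set curr.next=prev(12) | reversed so far: 32 -> 12 -> 22 -> 17 -> 11 -> 19 -> 28

32 -> 12 -> 22 -> 17 -> 11 -> 19 -> 28 -> None


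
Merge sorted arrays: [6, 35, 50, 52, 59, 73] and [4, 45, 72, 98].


Take 4 from B
Take 6 from A
Take 35 from A
Take 45 from B
Take 50 from A
Take 52 from A
Take 59 from A
Take 72 from B
Take 73 from A

Merged: [4, 6, 35, 45, 50, 52, 59, 72, 73, 98]


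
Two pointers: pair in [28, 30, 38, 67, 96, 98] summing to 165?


lo=0(28)+hi=5(98)=126
lo=1(30)+hi=5(98)=128
lo=2(38)+hi=5(98)=136
lo=3(67)+hi=5(98)=165

Yes: 67+98=165


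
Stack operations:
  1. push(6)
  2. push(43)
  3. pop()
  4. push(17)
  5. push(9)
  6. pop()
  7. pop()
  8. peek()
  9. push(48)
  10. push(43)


push(6) -> [6]
push(43) -> [6, 43]
pop()->43, [6]
push(17) -> [6, 17]
push(9) -> [6, 17, 9]
pop()->9, [6, 17]
pop()->17, [6]
peek()->6
push(48) -> [6, 48]
push(43) -> [6, 48, 43]

Final stack: [6, 48, 43]


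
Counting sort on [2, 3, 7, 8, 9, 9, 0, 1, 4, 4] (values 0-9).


Input: [2, 3, 7, 8, 9, 9, 0, 1, 4, 4]
Counts: [1, 1, 1, 1, 2, 0, 0, 1, 1, 2]

Sorted: [0, 1, 2, 3, 4, 4, 7, 8, 9, 9]


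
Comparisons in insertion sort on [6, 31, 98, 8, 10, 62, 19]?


Algorithm: insertion sort
Input: [6, 31, 98, 8, 10, 62, 19]
Sorted: [6, 8, 10, 19, 31, 62, 98]

14


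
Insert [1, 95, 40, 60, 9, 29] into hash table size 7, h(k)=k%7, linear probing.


Insert 1: h=1 -> slot 1
Insert 95: h=4 -> slot 4
Insert 40: h=5 -> slot 5
Insert 60: h=4, 2 probes -> slot 6
Insert 9: h=2 -> slot 2
Insert 29: h=1, 2 probes -> slot 3

Table: [None, 1, 9, 29, 95, 40, 60]


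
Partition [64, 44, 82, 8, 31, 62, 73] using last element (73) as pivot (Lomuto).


Pivot: 73
  64 <= 73: advance i (no swap)
  44 <= 73: advance i (no swap)
  8 <= 73: swap -> [64, 44, 8, 82, 31, 62, 73]
  31 <= 73: swap -> [64, 44, 8, 31, 82, 62, 73]
  62 <= 73: swap -> [64, 44, 8, 31, 62, 82, 73]
Place pivot at 5: [64, 44, 8, 31, 62, 73, 82]

Partitioned: [64, 44, 8, 31, 62, 73, 82]


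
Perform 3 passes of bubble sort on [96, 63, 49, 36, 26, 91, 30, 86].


Initial: [96, 63, 49, 36, 26, 91, 30, 86]
Pass 1: [63, 49, 36, 26, 91, 30, 86, 96] (7 swaps)
Pass 2: [49, 36, 26, 63, 30, 86, 91, 96] (5 swaps)
Pass 3: [36, 26, 49, 30, 63, 86, 91, 96] (3 swaps)

After 3 passes: [36, 26, 49, 30, 63, 86, 91, 96]


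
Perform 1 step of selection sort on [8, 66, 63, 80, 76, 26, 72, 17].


Initial: [8, 66, 63, 80, 76, 26, 72, 17]
Step 1: min=8 at 0
  Swap: [8, 66, 63, 80, 76, 26, 72, 17]

After 1 step: [8, 66, 63, 80, 76, 26, 72, 17]


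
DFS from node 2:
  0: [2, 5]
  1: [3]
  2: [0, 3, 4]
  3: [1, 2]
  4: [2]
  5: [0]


Visit 2, push [4, 3, 0]
Visit 0, push [5]
Visit 5, push []
Visit 3, push [1]
Visit 1, push []
Visit 4, push []

DFS order: [2, 0, 5, 3, 1, 4]


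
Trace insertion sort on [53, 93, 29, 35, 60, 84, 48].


Initial: [53, 93, 29, 35, 60, 84, 48]
Insert 93: [53, 93, 29, 35, 60, 84, 48]
Insert 29: [29, 53, 93, 35, 60, 84, 48]
Insert 35: [29, 35, 53, 93, 60, 84, 48]
Insert 60: [29, 35, 53, 60, 93, 84, 48]
Insert 84: [29, 35, 53, 60, 84, 93, 48]
Insert 48: [29, 35, 48, 53, 60, 84, 93]

Sorted: [29, 35, 48, 53, 60, 84, 93]


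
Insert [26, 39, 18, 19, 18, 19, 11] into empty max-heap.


Insert 26: [26]
Insert 39: [39, 26]
Insert 18: [39, 26, 18]
Insert 19: [39, 26, 18, 19]
Insert 18: [39, 26, 18, 19, 18]
Insert 19: [39, 26, 19, 19, 18, 18]
Insert 11: [39, 26, 19, 19, 18, 18, 11]

Final heap: [39, 26, 19, 19, 18, 18, 11]


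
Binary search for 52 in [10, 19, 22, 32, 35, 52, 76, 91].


Step 1: lo=0, hi=7, mid=3, val=32
Step 2: lo=4, hi=7, mid=5, val=52

Found at index 5


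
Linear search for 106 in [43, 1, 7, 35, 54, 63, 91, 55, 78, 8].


i=0: 43!=106
i=1: 1!=106
i=2: 7!=106
i=3: 35!=106
i=4: 54!=106
i=5: 63!=106
i=6: 91!=106
i=7: 55!=106
i=8: 78!=106
i=9: 8!=106

Not found, 10 comps


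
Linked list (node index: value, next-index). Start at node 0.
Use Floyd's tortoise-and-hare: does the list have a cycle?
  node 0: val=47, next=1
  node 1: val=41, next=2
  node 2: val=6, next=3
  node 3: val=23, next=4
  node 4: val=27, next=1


Floyd's tortoise (slow, +1) and hare (fast, +2):
  init: slow=0, fast=0
  step 1: slow=1, fast=2
  step 2: slow=2, fast=4
  step 3: slow=3, fast=2
  step 4: slow=4, fast=4
  slow == fast at node 4: cycle detected

Cycle: yes


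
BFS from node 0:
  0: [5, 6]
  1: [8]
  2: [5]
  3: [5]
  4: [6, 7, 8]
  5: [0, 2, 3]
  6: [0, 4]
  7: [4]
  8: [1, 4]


Visit 0, enqueue [5, 6]
Visit 5, enqueue [2, 3]
Visit 6, enqueue [4]
Visit 2, enqueue []
Visit 3, enqueue []
Visit 4, enqueue [7, 8]
Visit 7, enqueue []
Visit 8, enqueue [1]
Visit 1, enqueue []

BFS order: [0, 5, 6, 2, 3, 4, 7, 8, 1]


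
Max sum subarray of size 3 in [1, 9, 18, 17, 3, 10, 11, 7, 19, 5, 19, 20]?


[0:3]: 28
[1:4]: 44
[2:5]: 38
[3:6]: 30
[4:7]: 24
[5:8]: 28
[6:9]: 37
[7:10]: 31
[8:11]: 43
[9:12]: 44

Max: 44 at [1:4]


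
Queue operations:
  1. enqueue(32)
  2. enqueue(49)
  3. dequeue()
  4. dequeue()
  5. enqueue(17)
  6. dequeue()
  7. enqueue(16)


enqueue(32) -> [32]
enqueue(49) -> [32, 49]
dequeue()->32, [49]
dequeue()->49, []
enqueue(17) -> [17]
dequeue()->17, []
enqueue(16) -> [16]

Final queue: [16]


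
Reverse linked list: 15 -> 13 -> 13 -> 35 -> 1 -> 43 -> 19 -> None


Step 1: curr=15, set curr.next=prev(None) | reversed so far: 15
Step 2: curr=13, set curr.next=prev(15) | reversed so far: 13 -> 15
Step 3: curr=13, set curr.next=prev(13) | reversed so far: 13 -> 13 -> 15
Step 4: curr=35, set curr.next=prev(13) | reversed so far: 35 -> 13 -> 13 -> 15
Step 5: curr=1, set curr.next=prev(35) | reversed so far: 1 -> 35 -> 13 -> 13 -> 15
Step 6: curr=43, set curr.next=prev(1) | reversed so far: 43 -> 1 -> 35 -> 13 -> 13 -> 15
Step 7: curr=19, set curr.next=prev(43) | reversed so far: 19 -> 43 -> 1 -> 35 -> 13 -> 13 -> 15

19 -> 43 -> 1 -> 35 -> 13 -> 13 -> 15 -> None


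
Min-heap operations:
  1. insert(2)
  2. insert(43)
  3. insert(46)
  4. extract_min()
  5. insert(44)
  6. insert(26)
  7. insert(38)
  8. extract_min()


insert(2) -> [2]
insert(43) -> [2, 43]
insert(46) -> [2, 43, 46]
extract_min()->2, [43, 46]
insert(44) -> [43, 46, 44]
insert(26) -> [26, 43, 44, 46]
insert(38) -> [26, 38, 44, 46, 43]
extract_min()->26, [38, 43, 44, 46]

Final heap: [38, 43, 44, 46]


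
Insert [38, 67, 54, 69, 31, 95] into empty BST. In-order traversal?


Insert 38: root
Insert 67: R from 38
Insert 54: R from 38 -> L from 67
Insert 69: R from 38 -> R from 67
Insert 31: L from 38
Insert 95: R from 38 -> R from 67 -> R from 69

In-order: [31, 38, 54, 67, 69, 95]


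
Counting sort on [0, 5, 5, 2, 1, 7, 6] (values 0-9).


Input: [0, 5, 5, 2, 1, 7, 6]
Counts: [1, 1, 1, 0, 0, 2, 1, 1, 0, 0]

Sorted: [0, 1, 2, 5, 5, 6, 7]


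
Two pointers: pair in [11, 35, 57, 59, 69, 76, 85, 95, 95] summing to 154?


lo=0(11)+hi=8(95)=106
lo=1(35)+hi=8(95)=130
lo=2(57)+hi=8(95)=152
lo=3(59)+hi=8(95)=154

Yes: 59+95=154


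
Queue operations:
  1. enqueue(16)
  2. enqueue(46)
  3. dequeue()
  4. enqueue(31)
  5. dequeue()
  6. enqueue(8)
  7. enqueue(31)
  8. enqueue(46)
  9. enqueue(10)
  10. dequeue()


enqueue(16) -> [16]
enqueue(46) -> [16, 46]
dequeue()->16, [46]
enqueue(31) -> [46, 31]
dequeue()->46, [31]
enqueue(8) -> [31, 8]
enqueue(31) -> [31, 8, 31]
enqueue(46) -> [31, 8, 31, 46]
enqueue(10) -> [31, 8, 31, 46, 10]
dequeue()->31, [8, 31, 46, 10]

Final queue: [8, 31, 46, 10]


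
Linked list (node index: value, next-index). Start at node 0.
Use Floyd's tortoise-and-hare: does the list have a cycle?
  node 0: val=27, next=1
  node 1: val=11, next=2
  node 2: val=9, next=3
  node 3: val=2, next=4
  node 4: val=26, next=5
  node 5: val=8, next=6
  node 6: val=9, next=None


Floyd's tortoise (slow, +1) and hare (fast, +2):
  init: slow=0, fast=0
  step 1: slow=1, fast=2
  step 2: slow=2, fast=4
  step 3: slow=3, fast=6
  step 4: fast -> None, no cycle

Cycle: no


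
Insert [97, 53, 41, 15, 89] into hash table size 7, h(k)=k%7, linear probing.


Insert 97: h=6 -> slot 6
Insert 53: h=4 -> slot 4
Insert 41: h=6, 1 probes -> slot 0
Insert 15: h=1 -> slot 1
Insert 89: h=5 -> slot 5

Table: [41, 15, None, None, 53, 89, 97]


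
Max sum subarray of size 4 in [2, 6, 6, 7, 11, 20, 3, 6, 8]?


[0:4]: 21
[1:5]: 30
[2:6]: 44
[3:7]: 41
[4:8]: 40
[5:9]: 37

Max: 44 at [2:6]


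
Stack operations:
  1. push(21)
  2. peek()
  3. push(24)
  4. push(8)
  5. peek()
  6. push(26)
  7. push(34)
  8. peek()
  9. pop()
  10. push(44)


push(21) -> [21]
peek()->21
push(24) -> [21, 24]
push(8) -> [21, 24, 8]
peek()->8
push(26) -> [21, 24, 8, 26]
push(34) -> [21, 24, 8, 26, 34]
peek()->34
pop()->34, [21, 24, 8, 26]
push(44) -> [21, 24, 8, 26, 44]

Final stack: [21, 24, 8, 26, 44]


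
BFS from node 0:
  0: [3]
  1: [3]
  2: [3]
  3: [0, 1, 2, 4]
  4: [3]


Visit 0, enqueue [3]
Visit 3, enqueue [1, 2, 4]
Visit 1, enqueue []
Visit 2, enqueue []
Visit 4, enqueue []

BFS order: [0, 3, 1, 2, 4]


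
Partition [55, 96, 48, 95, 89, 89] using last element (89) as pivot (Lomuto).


Pivot: 89
  55 <= 89: advance i (no swap)
  48 <= 89: swap -> [55, 48, 96, 95, 89, 89]
  89 <= 89: swap -> [55, 48, 89, 95, 96, 89]
Place pivot at 3: [55, 48, 89, 89, 96, 95]

Partitioned: [55, 48, 89, 89, 96, 95]


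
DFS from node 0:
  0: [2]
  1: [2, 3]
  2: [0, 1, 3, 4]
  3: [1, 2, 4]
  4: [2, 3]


Visit 0, push [2]
Visit 2, push [4, 3, 1]
Visit 1, push [3]
Visit 3, push [4]
Visit 4, push []

DFS order: [0, 2, 1, 3, 4]


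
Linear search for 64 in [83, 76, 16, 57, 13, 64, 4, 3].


i=0: 83!=64
i=1: 76!=64
i=2: 16!=64
i=3: 57!=64
i=4: 13!=64
i=5: 64==64 found!

Found at 5, 6 comps


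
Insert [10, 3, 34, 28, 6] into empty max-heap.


Insert 10: [10]
Insert 3: [10, 3]
Insert 34: [34, 3, 10]
Insert 28: [34, 28, 10, 3]
Insert 6: [34, 28, 10, 3, 6]

Final heap: [34, 28, 10, 3, 6]


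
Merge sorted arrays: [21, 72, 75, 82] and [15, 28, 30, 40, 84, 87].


Take 15 from B
Take 21 from A
Take 28 from B
Take 30 from B
Take 40 from B
Take 72 from A
Take 75 from A
Take 82 from A

Merged: [15, 21, 28, 30, 40, 72, 75, 82, 84, 87]


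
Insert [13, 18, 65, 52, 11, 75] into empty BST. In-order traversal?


Insert 13: root
Insert 18: R from 13
Insert 65: R from 13 -> R from 18
Insert 52: R from 13 -> R from 18 -> L from 65
Insert 11: L from 13
Insert 75: R from 13 -> R from 18 -> R from 65

In-order: [11, 13, 18, 52, 65, 75]


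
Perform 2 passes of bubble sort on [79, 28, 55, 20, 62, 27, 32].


Initial: [79, 28, 55, 20, 62, 27, 32]
Pass 1: [28, 55, 20, 62, 27, 32, 79] (6 swaps)
Pass 2: [28, 20, 55, 27, 32, 62, 79] (3 swaps)

After 2 passes: [28, 20, 55, 27, 32, 62, 79]


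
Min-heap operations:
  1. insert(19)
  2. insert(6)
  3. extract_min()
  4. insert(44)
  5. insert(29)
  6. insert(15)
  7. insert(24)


insert(19) -> [19]
insert(6) -> [6, 19]
extract_min()->6, [19]
insert(44) -> [19, 44]
insert(29) -> [19, 44, 29]
insert(15) -> [15, 19, 29, 44]
insert(24) -> [15, 19, 29, 44, 24]

Final heap: [15, 19, 29, 44, 24]


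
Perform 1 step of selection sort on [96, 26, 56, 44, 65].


Initial: [96, 26, 56, 44, 65]
Step 1: min=26 at 1
  Swap: [26, 96, 56, 44, 65]

After 1 step: [26, 96, 56, 44, 65]


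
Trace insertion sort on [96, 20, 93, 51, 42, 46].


Initial: [96, 20, 93, 51, 42, 46]
Insert 20: [20, 96, 93, 51, 42, 46]
Insert 93: [20, 93, 96, 51, 42, 46]
Insert 51: [20, 51, 93, 96, 42, 46]
Insert 42: [20, 42, 51, 93, 96, 46]
Insert 46: [20, 42, 46, 51, 93, 96]

Sorted: [20, 42, 46, 51, 93, 96]


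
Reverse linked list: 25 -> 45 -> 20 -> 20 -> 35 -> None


Step 1: curr=25, set curr.next=prev(None) | reversed so far: 25
Step 2: curr=45, set curr.next=prev(25) | reversed so far: 45 -> 25
Step 3: curr=20, set curr.next=prev(45) | reversed so far: 20 -> 45 -> 25
Step 4: curr=20, set curr.next=prev(20) | reversed so far: 20 -> 20 -> 45 -> 25
Step 5: curr=35, set curr.next=prev(20) | reversed so far: 35 -> 20 -> 20 -> 45 -> 25

35 -> 20 -> 20 -> 45 -> 25 -> None


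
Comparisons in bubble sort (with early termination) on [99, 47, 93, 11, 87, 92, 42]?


Algorithm: bubble sort (with early termination)
Input: [99, 47, 93, 11, 87, 92, 42]
Sorted: [11, 42, 47, 87, 92, 93, 99]

21


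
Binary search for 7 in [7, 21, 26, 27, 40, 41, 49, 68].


Step 1: lo=0, hi=7, mid=3, val=27
Step 2: lo=0, hi=2, mid=1, val=21
Step 3: lo=0, hi=0, mid=0, val=7

Found at index 0


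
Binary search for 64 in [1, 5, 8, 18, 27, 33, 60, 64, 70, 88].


Step 1: lo=0, hi=9, mid=4, val=27
Step 2: lo=5, hi=9, mid=7, val=64

Found at index 7


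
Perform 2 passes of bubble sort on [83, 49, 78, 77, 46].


Initial: [83, 49, 78, 77, 46]
Pass 1: [49, 78, 77, 46, 83] (4 swaps)
Pass 2: [49, 77, 46, 78, 83] (2 swaps)

After 2 passes: [49, 77, 46, 78, 83]


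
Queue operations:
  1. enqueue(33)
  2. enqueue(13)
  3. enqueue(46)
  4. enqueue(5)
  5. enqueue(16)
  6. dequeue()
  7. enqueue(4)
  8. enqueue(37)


enqueue(33) -> [33]
enqueue(13) -> [33, 13]
enqueue(46) -> [33, 13, 46]
enqueue(5) -> [33, 13, 46, 5]
enqueue(16) -> [33, 13, 46, 5, 16]
dequeue()->33, [13, 46, 5, 16]
enqueue(4) -> [13, 46, 5, 16, 4]
enqueue(37) -> [13, 46, 5, 16, 4, 37]

Final queue: [13, 46, 5, 16, 4, 37]


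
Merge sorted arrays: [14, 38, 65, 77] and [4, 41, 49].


Take 4 from B
Take 14 from A
Take 38 from A
Take 41 from B
Take 49 from B

Merged: [4, 14, 38, 41, 49, 65, 77]


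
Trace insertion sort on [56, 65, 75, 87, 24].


Initial: [56, 65, 75, 87, 24]
Insert 65: [56, 65, 75, 87, 24]
Insert 75: [56, 65, 75, 87, 24]
Insert 87: [56, 65, 75, 87, 24]
Insert 24: [24, 56, 65, 75, 87]

Sorted: [24, 56, 65, 75, 87]


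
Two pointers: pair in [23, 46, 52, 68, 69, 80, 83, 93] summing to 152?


lo=0(23)+hi=7(93)=116
lo=1(46)+hi=7(93)=139
lo=2(52)+hi=7(93)=145
lo=3(68)+hi=7(93)=161
lo=3(68)+hi=6(83)=151
lo=4(69)+hi=6(83)=152

Yes: 69+83=152


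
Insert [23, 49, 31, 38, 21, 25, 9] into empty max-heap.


Insert 23: [23]
Insert 49: [49, 23]
Insert 31: [49, 23, 31]
Insert 38: [49, 38, 31, 23]
Insert 21: [49, 38, 31, 23, 21]
Insert 25: [49, 38, 31, 23, 21, 25]
Insert 9: [49, 38, 31, 23, 21, 25, 9]

Final heap: [49, 38, 31, 23, 21, 25, 9]


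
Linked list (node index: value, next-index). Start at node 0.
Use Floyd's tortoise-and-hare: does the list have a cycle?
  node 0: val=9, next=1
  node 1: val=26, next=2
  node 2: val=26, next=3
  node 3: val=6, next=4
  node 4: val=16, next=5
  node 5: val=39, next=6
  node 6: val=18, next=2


Floyd's tortoise (slow, +1) and hare (fast, +2):
  init: slow=0, fast=0
  step 1: slow=1, fast=2
  step 2: slow=2, fast=4
  step 3: slow=3, fast=6
  step 4: slow=4, fast=3
  step 5: slow=5, fast=5
  slow == fast at node 5: cycle detected

Cycle: yes


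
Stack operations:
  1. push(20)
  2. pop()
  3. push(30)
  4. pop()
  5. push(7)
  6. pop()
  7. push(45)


push(20) -> [20]
pop()->20, []
push(30) -> [30]
pop()->30, []
push(7) -> [7]
pop()->7, []
push(45) -> [45]

Final stack: [45]


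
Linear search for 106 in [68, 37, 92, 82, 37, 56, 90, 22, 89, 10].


i=0: 68!=106
i=1: 37!=106
i=2: 92!=106
i=3: 82!=106
i=4: 37!=106
i=5: 56!=106
i=6: 90!=106
i=7: 22!=106
i=8: 89!=106
i=9: 10!=106

Not found, 10 comps


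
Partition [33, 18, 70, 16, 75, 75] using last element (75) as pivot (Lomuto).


Pivot: 75
  33 <= 75: advance i (no swap)
  18 <= 75: advance i (no swap)
  70 <= 75: advance i (no swap)
  16 <= 75: advance i (no swap)
  75 <= 75: advance i (no swap)
Place pivot at 5: [33, 18, 70, 16, 75, 75]

Partitioned: [33, 18, 70, 16, 75, 75]
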